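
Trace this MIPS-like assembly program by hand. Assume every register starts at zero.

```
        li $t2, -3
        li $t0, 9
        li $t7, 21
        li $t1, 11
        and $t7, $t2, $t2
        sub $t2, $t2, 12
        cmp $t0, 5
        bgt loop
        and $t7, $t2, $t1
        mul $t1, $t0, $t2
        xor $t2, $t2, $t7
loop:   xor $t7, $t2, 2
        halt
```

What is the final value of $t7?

$t2=-3
$t0=9
$t7=21
$t1=11
$t7=(-3)&(-3)=-3
$t2=(-3)-12=-15
cmp $t0, 5  (cmp 9,5)
bgt loop: taken
$t7=(-15)^2=-13
halt.

-13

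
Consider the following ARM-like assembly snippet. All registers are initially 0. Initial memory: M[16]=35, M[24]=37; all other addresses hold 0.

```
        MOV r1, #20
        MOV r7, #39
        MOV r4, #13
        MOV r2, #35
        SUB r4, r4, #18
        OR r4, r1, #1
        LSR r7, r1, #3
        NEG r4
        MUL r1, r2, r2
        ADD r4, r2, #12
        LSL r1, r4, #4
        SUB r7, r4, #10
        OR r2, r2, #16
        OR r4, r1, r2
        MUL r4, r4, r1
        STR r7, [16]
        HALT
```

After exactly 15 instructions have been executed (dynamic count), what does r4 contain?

MOV r1, #20 → r1=20
MOV r7, #39 → r7=39
MOV r4, #13 → r4=13
MOV r2, #35 → r2=35
SUB r4, r4, #18 → r4=13-18=-5
OR r4, r1, #1 → r4=20|1=21
LSR r7, r1, #3 → r7=20>>3=2
NEG r4 → r4=-(21)=-21
MUL r1, r2, r2 → r1=35*35=1225
ADD r4, r2, #12 → r4=35+12=47
LSL r1, r4, #4 → r1=47<<4=752
SUB r7, r4, #10 → r7=47-10=37
OR r2, r2, #16 → r2=35|16=51
OR r4, r1, r2 → r4=752|51=755
MUL r4, r4, r1 → r4=755*752=567760
After step 15: r4 = 567760.

567760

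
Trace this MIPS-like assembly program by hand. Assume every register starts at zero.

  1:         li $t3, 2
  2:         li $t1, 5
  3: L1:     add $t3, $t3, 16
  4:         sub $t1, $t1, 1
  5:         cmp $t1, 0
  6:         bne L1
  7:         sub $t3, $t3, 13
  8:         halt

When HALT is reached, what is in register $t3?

69

li $t3, 2 → $t3=2
li $t1, 5 → $t1=5
add $t3, $t3, 16 → $t3=2+16=18
sub $t1, $t1, 1 → $t1=5-1=4
cmp $t1, 0  (cmp 4,0)
bne L1: taken
add $t3, $t3, 16 → $t3=18+16=34
sub $t1, $t1, 1 → $t1=4-1=3
cmp $t1, 0  (cmp 3,0)
bne L1: taken
add $t3, $t3, 16 → $t3=34+16=50
sub $t1, $t1, 1 → $t1=3-1=2
cmp $t1, 0  (cmp 2,0)
bne L1: taken
add $t3, $t3, 16 → $t3=50+16=66
sub $t1, $t1, 1 → $t1=2-1=1
cmp $t1, 0  (cmp 1,0)
bne L1: taken
add $t3, $t3, 16 → $t3=66+16=82
sub $t1, $t1, 1 → $t1=1-1=0
cmp $t1, 0  (cmp 0,0)
bne L1: not taken
sub $t3, $t3, 13 → $t3=82-13=69
halt.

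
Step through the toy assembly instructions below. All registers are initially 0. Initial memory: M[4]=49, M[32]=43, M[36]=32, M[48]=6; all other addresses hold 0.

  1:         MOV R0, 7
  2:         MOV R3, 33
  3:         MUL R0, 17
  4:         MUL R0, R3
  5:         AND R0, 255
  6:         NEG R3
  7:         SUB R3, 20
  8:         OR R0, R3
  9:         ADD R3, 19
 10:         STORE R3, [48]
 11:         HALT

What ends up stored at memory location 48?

-34

MOV R0, 7 → R0=7
MOV R3, 33 → R3=33
MUL R0, 17 → R0=7*17=119
MUL R0, R3 → R0=119*33=3927
AND R0, 255 → R0=3927&255=87
NEG R3 → R3=-(33)=-33
SUB R3, 20 → R3=(-33)-20=-53
OR R0, R3 → R0=87|(-53)=-33
ADD R3, 19 → R3=(-53)+19=-34
STORE R3, [48] → M[48]=-34
halt.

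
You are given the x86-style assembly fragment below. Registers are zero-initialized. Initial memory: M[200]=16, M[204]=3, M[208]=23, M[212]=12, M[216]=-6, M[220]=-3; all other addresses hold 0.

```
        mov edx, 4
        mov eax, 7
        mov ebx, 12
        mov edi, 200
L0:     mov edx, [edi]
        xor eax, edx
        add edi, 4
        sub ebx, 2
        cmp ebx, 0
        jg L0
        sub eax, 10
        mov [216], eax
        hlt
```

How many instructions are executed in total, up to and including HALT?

edx=4
eax=7
ebx=12
edi=200
edx=M[200]=16
eax=7^16=23
edi=200+4=204
ebx=12-2=10
cmp ebx, 0  (cmp 10,0)
jg L0: taken
edx=M[204]=3
eax=23^3=20
edi=204+4=208
ebx=10-2=8
cmp ebx, 0  (cmp 8,0)
jg L0: taken
edx=M[208]=23
eax=20^23=3
edi=208+4=212
ebx=8-2=6
cmp ebx, 0  (cmp 6,0)
jg L0: taken
edx=M[212]=12
eax=3^12=15
edi=212+4=216
ebx=6-2=4
cmp ebx, 0  (cmp 4,0)
jg L0: taken
edx=M[216]=-6
eax=15^(-6)=-11
edi=216+4=220
ebx=4-2=2
cmp ebx, 0  (cmp 2,0)
jg L0: taken
edx=M[220]=-3
eax=(-11)^(-3)=8
edi=220+4=224
ebx=2-2=0
cmp ebx, 0  (cmp 0,0)
jg L0: not taken
eax=8-10=-2
mov [216], eax → M[216]=-2
halt.
Total executed instructions: 43.

43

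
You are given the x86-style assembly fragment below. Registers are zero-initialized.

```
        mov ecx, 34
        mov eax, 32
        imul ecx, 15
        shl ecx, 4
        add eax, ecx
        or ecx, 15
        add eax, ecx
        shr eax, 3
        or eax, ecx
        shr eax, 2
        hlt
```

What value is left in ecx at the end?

8175

ecx=34
eax=32
ecx=34*15=510
ecx=510<<4=8160
eax=32+8160=8192
ecx=8160|15=8175
eax=8192+8175=16367
eax=16367>>3=2045
eax=2045|8175=8191
eax=8191>>2=2047
halt.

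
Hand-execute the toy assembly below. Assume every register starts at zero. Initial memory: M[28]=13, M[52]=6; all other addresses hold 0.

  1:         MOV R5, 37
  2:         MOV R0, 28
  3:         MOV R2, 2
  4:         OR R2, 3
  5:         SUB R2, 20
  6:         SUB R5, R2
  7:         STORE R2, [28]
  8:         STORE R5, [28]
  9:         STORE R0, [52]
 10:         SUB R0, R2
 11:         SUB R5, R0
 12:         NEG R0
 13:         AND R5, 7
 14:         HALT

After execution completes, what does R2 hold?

R5=37
R0=28
R2=2
R2=2|3=3
R2=3-20=-17
R5=37-(-17)=54
STORE R2, [28] → M[28]=-17
STORE R5, [28] → M[28]=54
STORE R0, [52] → M[52]=28
R0=28-(-17)=45
R5=54-45=9
R0=-(45)=-45
R5=9&7=1
halt.

-17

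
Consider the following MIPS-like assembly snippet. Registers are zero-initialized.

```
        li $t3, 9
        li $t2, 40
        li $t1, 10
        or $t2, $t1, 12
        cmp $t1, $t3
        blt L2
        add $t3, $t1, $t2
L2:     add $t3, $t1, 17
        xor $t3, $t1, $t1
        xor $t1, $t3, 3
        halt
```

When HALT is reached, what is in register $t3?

0

after li $t3, 9: $t3=9
after li $t2, 40: $t2=40
after li $t1, 10: $t1=10
after or $t2, $t1, 12: $t2=10|12=14
cmp $t1, $t3  (cmp 10,9)
blt L2: not taken
after add $t3, $t1, $t2: $t3=10+14=24
after add $t3, $t1, 17: $t3=10+17=27
after xor $t3, $t1, $t1: $t3=10^10=0
after xor $t1, $t3, 3: $t1=0^3=3
halt.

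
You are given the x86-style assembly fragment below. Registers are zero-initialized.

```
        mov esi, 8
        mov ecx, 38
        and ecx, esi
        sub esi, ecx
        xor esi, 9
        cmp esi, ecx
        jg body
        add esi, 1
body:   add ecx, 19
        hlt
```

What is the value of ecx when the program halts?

mov esi, 8 → esi=8
mov ecx, 38 → ecx=38
and ecx, esi → ecx=38&8=0
sub esi, ecx → esi=8-0=8
xor esi, 9 → esi=8^9=1
cmp esi, ecx  (cmp 1,0)
jg body: taken
add ecx, 19 → ecx=0+19=19
halt.

19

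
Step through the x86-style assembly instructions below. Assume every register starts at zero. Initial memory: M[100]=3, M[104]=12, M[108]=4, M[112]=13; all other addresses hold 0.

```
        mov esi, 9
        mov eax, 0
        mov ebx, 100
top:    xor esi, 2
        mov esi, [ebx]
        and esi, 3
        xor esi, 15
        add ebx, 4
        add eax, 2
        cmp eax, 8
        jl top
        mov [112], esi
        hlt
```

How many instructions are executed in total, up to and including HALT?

37

esi=9
eax=0
ebx=100
esi=9^2=11
esi=M[100]=3
esi=3&3=3
esi=3^15=12
ebx=100+4=104
eax=0+2=2
cmp eax, 8  (cmp 2,8)
jl top: taken
esi=12^2=14
esi=M[104]=12
esi=12&3=0
esi=0^15=15
ebx=104+4=108
eax=2+2=4
cmp eax, 8  (cmp 4,8)
jl top: taken
esi=15^2=13
esi=M[108]=4
esi=4&3=0
esi=0^15=15
ebx=108+4=112
eax=4+2=6
cmp eax, 8  (cmp 6,8)
jl top: taken
esi=15^2=13
esi=M[112]=13
esi=13&3=1
esi=1^15=14
ebx=112+4=116
eax=6+2=8
cmp eax, 8  (cmp 8,8)
jl top: not taken
mov [112], esi → M[112]=14
halt.
Total executed instructions: 37.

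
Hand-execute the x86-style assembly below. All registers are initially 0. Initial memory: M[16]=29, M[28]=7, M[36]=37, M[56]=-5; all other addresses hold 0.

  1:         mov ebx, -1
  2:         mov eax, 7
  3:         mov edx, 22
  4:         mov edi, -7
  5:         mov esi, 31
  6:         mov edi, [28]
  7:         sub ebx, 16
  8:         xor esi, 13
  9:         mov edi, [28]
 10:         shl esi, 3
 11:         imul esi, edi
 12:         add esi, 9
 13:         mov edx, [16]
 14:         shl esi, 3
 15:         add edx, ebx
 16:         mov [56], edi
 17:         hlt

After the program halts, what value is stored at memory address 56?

7

after mov ebx, -1: ebx=-1
after mov eax, 7: eax=7
after mov edx, 22: edx=22
after mov edi, -7: edi=-7
after mov esi, 31: esi=31
after mov edi, [28]: edi=M[28]=7
after sub ebx, 16: ebx=(-1)-16=-17
after xor esi, 13: esi=31^13=18
after mov edi, [28]: edi=M[28]=7
after shl esi, 3: esi=18<<3=144
after imul esi, edi: esi=144*7=1008
after add esi, 9: esi=1008+9=1017
after mov edx, [16]: edx=M[16]=29
after shl esi, 3: esi=1017<<3=8136
after add edx, ebx: edx=29+(-17)=12
mov [56], edi → M[56]=7
halt.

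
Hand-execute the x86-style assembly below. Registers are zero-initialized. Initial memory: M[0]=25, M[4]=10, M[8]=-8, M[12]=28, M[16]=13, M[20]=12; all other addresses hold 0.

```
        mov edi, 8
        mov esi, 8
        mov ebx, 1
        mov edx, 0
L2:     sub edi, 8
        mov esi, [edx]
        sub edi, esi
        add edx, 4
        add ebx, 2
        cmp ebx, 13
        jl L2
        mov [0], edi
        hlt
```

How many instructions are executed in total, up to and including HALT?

48

edi=8
esi=8
ebx=1
edx=0
edi=8-8=0
esi=M[0]=25
edi=0-25=-25
edx=0+4=4
ebx=1+2=3
cmp ebx, 13  (cmp 3,13)
jl L2: taken
edi=(-25)-8=-33
esi=M[4]=10
edi=(-33)-10=-43
edx=4+4=8
ebx=3+2=5
cmp ebx, 13  (cmp 5,13)
jl L2: taken
edi=(-43)-8=-51
esi=M[8]=-8
edi=(-51)-(-8)=-43
edx=8+4=12
ebx=5+2=7
cmp ebx, 13  (cmp 7,13)
jl L2: taken
edi=(-43)-8=-51
esi=M[12]=28
edi=(-51)-28=-79
edx=12+4=16
ebx=7+2=9
cmp ebx, 13  (cmp 9,13)
jl L2: taken
edi=(-79)-8=-87
esi=M[16]=13
edi=(-87)-13=-100
edx=16+4=20
ebx=9+2=11
cmp ebx, 13  (cmp 11,13)
jl L2: taken
edi=(-100)-8=-108
esi=M[20]=12
edi=(-108)-12=-120
edx=20+4=24
ebx=11+2=13
cmp ebx, 13  (cmp 13,13)
jl L2: not taken
mov [0], edi → M[0]=-120
halt.
Total executed instructions: 48.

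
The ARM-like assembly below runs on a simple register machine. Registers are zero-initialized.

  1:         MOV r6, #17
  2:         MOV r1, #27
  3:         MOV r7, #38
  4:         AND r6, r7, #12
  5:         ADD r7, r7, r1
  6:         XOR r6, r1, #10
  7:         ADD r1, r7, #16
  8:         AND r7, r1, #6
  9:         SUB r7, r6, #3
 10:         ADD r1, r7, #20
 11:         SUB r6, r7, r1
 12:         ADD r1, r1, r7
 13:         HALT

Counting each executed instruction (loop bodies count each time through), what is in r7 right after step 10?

r6=17
r1=27
r7=38
r6=38&12=4
r7=38+27=65
r6=27^10=17
r1=65+16=81
r7=81&6=0
r7=17-3=14
r1=14+20=34
After step 10: r7 = 14.

14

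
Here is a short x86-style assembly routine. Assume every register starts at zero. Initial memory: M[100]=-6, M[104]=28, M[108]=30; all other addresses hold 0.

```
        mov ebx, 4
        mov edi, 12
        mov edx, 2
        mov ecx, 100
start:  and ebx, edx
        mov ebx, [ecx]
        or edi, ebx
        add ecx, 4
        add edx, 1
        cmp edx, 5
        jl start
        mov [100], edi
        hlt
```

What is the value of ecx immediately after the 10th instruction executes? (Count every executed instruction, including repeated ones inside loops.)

104

mov ebx, 4 → ebx=4
mov edi, 12 → edi=12
mov edx, 2 → edx=2
mov ecx, 100 → ecx=100
and ebx, edx → ebx=4&2=0
mov ebx, [ecx] → ebx=M[100]=-6
or edi, ebx → edi=12|(-6)=-2
add ecx, 4 → ecx=100+4=104
add edx, 1 → edx=2+1=3
cmp edx, 5  (cmp 3,5)
After step 10: ecx = 104.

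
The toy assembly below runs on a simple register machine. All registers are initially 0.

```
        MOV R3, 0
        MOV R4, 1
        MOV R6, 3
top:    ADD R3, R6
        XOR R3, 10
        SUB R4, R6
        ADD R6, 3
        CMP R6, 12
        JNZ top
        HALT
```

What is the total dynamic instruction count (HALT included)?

22

after MOV R3, 0: R3=0
after MOV R4, 1: R4=1
after MOV R6, 3: R6=3
after ADD R3, R6: R3=0+3=3
after XOR R3, 10: R3=3^10=9
after SUB R4, R6: R4=1-3=-2
after ADD R6, 3: R6=3+3=6
CMP R6, 12  (cmp 6,12)
JNZ top: taken
after ADD R3, R6: R3=9+6=15
after XOR R3, 10: R3=15^10=5
after SUB R4, R6: R4=(-2)-6=-8
after ADD R6, 3: R6=6+3=9
CMP R6, 12  (cmp 9,12)
JNZ top: taken
after ADD R3, R6: R3=5+9=14
after XOR R3, 10: R3=14^10=4
after SUB R4, R6: R4=(-8)-9=-17
after ADD R6, 3: R6=9+3=12
CMP R6, 12  (cmp 12,12)
JNZ top: not taken
halt.
Total executed instructions: 22.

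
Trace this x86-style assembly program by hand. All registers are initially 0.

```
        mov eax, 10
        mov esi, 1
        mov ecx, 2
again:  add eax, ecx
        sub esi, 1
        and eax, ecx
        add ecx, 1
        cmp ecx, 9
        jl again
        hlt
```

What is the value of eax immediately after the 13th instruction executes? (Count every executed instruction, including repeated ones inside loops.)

eax=10
esi=1
ecx=2
eax=10+2=12
esi=1-1=0
eax=12&2=0
ecx=2+1=3
cmp ecx, 9  (cmp 3,9)
jl again: taken
eax=0+3=3
esi=0-1=-1
eax=3&3=3
ecx=3+1=4
After step 13: eax = 3.

3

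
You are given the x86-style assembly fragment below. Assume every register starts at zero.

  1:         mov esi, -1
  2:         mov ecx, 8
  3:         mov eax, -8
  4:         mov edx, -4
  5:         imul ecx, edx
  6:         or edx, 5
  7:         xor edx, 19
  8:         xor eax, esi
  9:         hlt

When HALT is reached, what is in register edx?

-18

after mov esi, -1: esi=-1
after mov ecx, 8: ecx=8
after mov eax, -8: eax=-8
after mov edx, -4: edx=-4
after imul ecx, edx: ecx=8*(-4)=-32
after or edx, 5: edx=(-4)|5=-3
after xor edx, 19: edx=(-3)^19=-18
after xor eax, esi: eax=(-8)^(-1)=7
halt.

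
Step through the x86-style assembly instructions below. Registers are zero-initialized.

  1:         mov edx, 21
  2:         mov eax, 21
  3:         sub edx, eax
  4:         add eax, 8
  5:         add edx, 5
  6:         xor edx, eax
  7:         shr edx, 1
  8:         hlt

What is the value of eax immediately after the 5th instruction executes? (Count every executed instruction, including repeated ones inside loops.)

mov edx, 21 → edx=21
mov eax, 21 → eax=21
sub edx, eax → edx=21-21=0
add eax, 8 → eax=21+8=29
add edx, 5 → edx=0+5=5
After step 5: eax = 29.

29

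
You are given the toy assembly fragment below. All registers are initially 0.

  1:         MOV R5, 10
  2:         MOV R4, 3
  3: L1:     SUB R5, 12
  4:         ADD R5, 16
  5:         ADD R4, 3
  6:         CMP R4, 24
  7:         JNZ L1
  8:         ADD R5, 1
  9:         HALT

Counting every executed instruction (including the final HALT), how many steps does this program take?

39

R5=10
R4=3
R5=10-12=-2
R5=(-2)+16=14
R4=3+3=6
CMP R4, 24  (cmp 6,24)
JNZ L1: taken
R5=14-12=2
R5=2+16=18
R4=6+3=9
CMP R4, 24  (cmp 9,24)
JNZ L1: taken
R5=18-12=6
R5=6+16=22
R4=9+3=12
CMP R4, 24  (cmp 12,24)
JNZ L1: taken
R5=22-12=10
R5=10+16=26
R4=12+3=15
CMP R4, 24  (cmp 15,24)
JNZ L1: taken
R5=26-12=14
R5=14+16=30
R4=15+3=18
CMP R4, 24  (cmp 18,24)
JNZ L1: taken
R5=30-12=18
R5=18+16=34
R4=18+3=21
CMP R4, 24  (cmp 21,24)
JNZ L1: taken
R5=34-12=22
R5=22+16=38
R4=21+3=24
CMP R4, 24  (cmp 24,24)
JNZ L1: not taken
R5=38+1=39
halt.
Total executed instructions: 39.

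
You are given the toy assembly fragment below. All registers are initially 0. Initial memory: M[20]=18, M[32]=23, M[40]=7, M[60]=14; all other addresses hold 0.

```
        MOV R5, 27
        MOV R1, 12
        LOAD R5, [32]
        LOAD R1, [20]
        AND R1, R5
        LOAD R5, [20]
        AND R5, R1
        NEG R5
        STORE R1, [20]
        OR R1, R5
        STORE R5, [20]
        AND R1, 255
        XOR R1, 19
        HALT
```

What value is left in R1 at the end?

237

MOV R5, 27 → R5=27
MOV R1, 12 → R1=12
LOAD R5, [32] → R5=M[32]=23
LOAD R1, [20] → R1=M[20]=18
AND R1, R5 → R1=18&23=18
LOAD R5, [20] → R5=M[20]=18
AND R5, R1 → R5=18&18=18
NEG R5 → R5=-(18)=-18
STORE R1, [20] → M[20]=18
OR R1, R5 → R1=18|(-18)=-2
STORE R5, [20] → M[20]=-18
AND R1, 255 → R1=(-2)&255=254
XOR R1, 19 → R1=254^19=237
halt.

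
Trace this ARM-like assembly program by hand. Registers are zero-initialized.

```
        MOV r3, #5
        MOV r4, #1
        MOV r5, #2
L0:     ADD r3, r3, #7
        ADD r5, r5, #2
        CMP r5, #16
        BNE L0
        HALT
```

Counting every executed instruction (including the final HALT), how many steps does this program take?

after MOV r3, #5: r3=5
after MOV r4, #1: r4=1
after MOV r5, #2: r5=2
after ADD r3, r3, #7: r3=5+7=12
after ADD r5, r5, #2: r5=2+2=4
CMP r5, #16  (cmp 4,16)
BNE L0: taken
after ADD r3, r3, #7: r3=12+7=19
after ADD r5, r5, #2: r5=4+2=6
CMP r5, #16  (cmp 6,16)
BNE L0: taken
after ADD r3, r3, #7: r3=19+7=26
after ADD r5, r5, #2: r5=6+2=8
CMP r5, #16  (cmp 8,16)
BNE L0: taken
after ADD r3, r3, #7: r3=26+7=33
after ADD r5, r5, #2: r5=8+2=10
CMP r5, #16  (cmp 10,16)
BNE L0: taken
after ADD r3, r3, #7: r3=33+7=40
after ADD r5, r5, #2: r5=10+2=12
CMP r5, #16  (cmp 12,16)
BNE L0: taken
after ADD r3, r3, #7: r3=40+7=47
after ADD r5, r5, #2: r5=12+2=14
CMP r5, #16  (cmp 14,16)
BNE L0: taken
after ADD r3, r3, #7: r3=47+7=54
after ADD r5, r5, #2: r5=14+2=16
CMP r5, #16  (cmp 16,16)
BNE L0: not taken
halt.
Total executed instructions: 32.

32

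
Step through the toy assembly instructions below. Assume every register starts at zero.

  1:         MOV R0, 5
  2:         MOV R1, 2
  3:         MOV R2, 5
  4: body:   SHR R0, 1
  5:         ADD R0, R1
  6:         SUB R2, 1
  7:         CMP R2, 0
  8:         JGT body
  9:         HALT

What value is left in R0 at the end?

4

R0=5
R1=2
R2=5
R0=5>>1=2
R0=2+2=4
R2=5-1=4
CMP R2, 0  (cmp 4,0)
JGT body: taken
R0=4>>1=2
R0=2+2=4
R2=4-1=3
CMP R2, 0  (cmp 3,0)
JGT body: taken
R0=4>>1=2
R0=2+2=4
R2=3-1=2
CMP R2, 0  (cmp 2,0)
JGT body: taken
R0=4>>1=2
R0=2+2=4
R2=2-1=1
CMP R2, 0  (cmp 1,0)
JGT body: taken
R0=4>>1=2
R0=2+2=4
R2=1-1=0
CMP R2, 0  (cmp 0,0)
JGT body: not taken
halt.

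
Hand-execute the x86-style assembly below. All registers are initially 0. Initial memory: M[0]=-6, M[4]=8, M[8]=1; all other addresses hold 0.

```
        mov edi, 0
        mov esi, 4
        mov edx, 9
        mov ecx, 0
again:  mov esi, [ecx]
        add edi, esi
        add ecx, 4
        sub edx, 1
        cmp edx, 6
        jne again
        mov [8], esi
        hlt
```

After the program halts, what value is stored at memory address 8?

after mov edi, 0: edi=0
after mov esi, 4: esi=4
after mov edx, 9: edx=9
after mov ecx, 0: ecx=0
after mov esi, [ecx]: esi=M[0]=-6
after add edi, esi: edi=0+(-6)=-6
after add ecx, 4: ecx=0+4=4
after sub edx, 1: edx=9-1=8
cmp edx, 6  (cmp 8,6)
jne again: taken
after mov esi, [ecx]: esi=M[4]=8
after add edi, esi: edi=(-6)+8=2
after add ecx, 4: ecx=4+4=8
after sub edx, 1: edx=8-1=7
cmp edx, 6  (cmp 7,6)
jne again: taken
after mov esi, [ecx]: esi=M[8]=1
after add edi, esi: edi=2+1=3
after add ecx, 4: ecx=8+4=12
after sub edx, 1: edx=7-1=6
cmp edx, 6  (cmp 6,6)
jne again: not taken
mov [8], esi → M[8]=1
halt.

1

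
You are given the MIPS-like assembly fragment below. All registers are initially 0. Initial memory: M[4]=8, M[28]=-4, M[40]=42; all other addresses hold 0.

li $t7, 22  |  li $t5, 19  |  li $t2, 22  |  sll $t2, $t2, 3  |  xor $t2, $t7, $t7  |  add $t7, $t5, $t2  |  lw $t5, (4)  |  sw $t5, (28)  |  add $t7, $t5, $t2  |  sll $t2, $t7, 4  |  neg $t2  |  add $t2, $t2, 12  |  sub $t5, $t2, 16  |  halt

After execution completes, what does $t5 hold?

li $t7, 22 → $t7=22
li $t5, 19 → $t5=19
li $t2, 22 → $t2=22
sll $t2, $t2, 3 → $t2=22<<3=176
xor $t2, $t7, $t7 → $t2=22^22=0
add $t7, $t5, $t2 → $t7=19+0=19
lw $t5, (4) → $t5=M[4]=8
sw $t5, (28) → M[28]=8
add $t7, $t5, $t2 → $t7=8+0=8
sll $t2, $t7, 4 → $t2=8<<4=128
neg $t2 → $t2=-(128)=-128
add $t2, $t2, 12 → $t2=(-128)+12=-116
sub $t5, $t2, 16 → $t5=(-116)-16=-132
halt.

-132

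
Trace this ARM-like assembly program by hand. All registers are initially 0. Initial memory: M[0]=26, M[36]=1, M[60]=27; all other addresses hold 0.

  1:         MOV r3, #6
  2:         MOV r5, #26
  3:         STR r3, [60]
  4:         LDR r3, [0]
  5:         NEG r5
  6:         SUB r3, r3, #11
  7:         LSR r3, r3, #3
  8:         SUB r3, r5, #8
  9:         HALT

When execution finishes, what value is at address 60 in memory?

6

after MOV r3, #6: r3=6
after MOV r5, #26: r5=26
STR r3, [60] → M[60]=6
after LDR r3, [0]: r3=M[0]=26
after NEG r5: r5=-(26)=-26
after SUB r3, r3, #11: r3=26-11=15
after LSR r3, r3, #3: r3=15>>3=1
after SUB r3, r5, #8: r3=(-26)-8=-34
halt.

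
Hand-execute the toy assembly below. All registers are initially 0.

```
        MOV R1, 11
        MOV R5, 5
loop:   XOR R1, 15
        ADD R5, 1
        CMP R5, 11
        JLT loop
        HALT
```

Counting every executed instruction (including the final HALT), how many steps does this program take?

27

R1=11
R5=5
R1=11^15=4
R5=5+1=6
CMP R5, 11  (cmp 6,11)
JLT loop: taken
R1=4^15=11
R5=6+1=7
CMP R5, 11  (cmp 7,11)
JLT loop: taken
R1=11^15=4
R5=7+1=8
CMP R5, 11  (cmp 8,11)
JLT loop: taken
R1=4^15=11
R5=8+1=9
CMP R5, 11  (cmp 9,11)
JLT loop: taken
R1=11^15=4
R5=9+1=10
CMP R5, 11  (cmp 10,11)
JLT loop: taken
R1=4^15=11
R5=10+1=11
CMP R5, 11  (cmp 11,11)
JLT loop: not taken
halt.
Total executed instructions: 27.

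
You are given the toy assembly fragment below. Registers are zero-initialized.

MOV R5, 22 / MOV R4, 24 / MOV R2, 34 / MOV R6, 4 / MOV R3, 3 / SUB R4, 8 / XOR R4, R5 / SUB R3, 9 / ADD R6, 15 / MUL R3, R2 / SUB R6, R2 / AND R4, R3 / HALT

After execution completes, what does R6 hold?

MOV R5, 22 → R5=22
MOV R4, 24 → R4=24
MOV R2, 34 → R2=34
MOV R6, 4 → R6=4
MOV R3, 3 → R3=3
SUB R4, 8 → R4=24-8=16
XOR R4, R5 → R4=16^22=6
SUB R3, 9 → R3=3-9=-6
ADD R6, 15 → R6=4+15=19
MUL R3, R2 → R3=(-6)*34=-204
SUB R6, R2 → R6=19-34=-15
AND R4, R3 → R4=6&(-204)=4
halt.

-15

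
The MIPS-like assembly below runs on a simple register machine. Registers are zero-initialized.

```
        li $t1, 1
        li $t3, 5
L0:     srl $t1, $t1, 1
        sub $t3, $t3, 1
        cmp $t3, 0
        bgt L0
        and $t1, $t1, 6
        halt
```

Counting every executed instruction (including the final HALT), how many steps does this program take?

24

li $t1, 1 → $t1=1
li $t3, 5 → $t3=5
srl $t1, $t1, 1 → $t1=1>>1=0
sub $t3, $t3, 1 → $t3=5-1=4
cmp $t3, 0  (cmp 4,0)
bgt L0: taken
srl $t1, $t1, 1 → $t1=0>>1=0
sub $t3, $t3, 1 → $t3=4-1=3
cmp $t3, 0  (cmp 3,0)
bgt L0: taken
srl $t1, $t1, 1 → $t1=0>>1=0
sub $t3, $t3, 1 → $t3=3-1=2
cmp $t3, 0  (cmp 2,0)
bgt L0: taken
srl $t1, $t1, 1 → $t1=0>>1=0
sub $t3, $t3, 1 → $t3=2-1=1
cmp $t3, 0  (cmp 1,0)
bgt L0: taken
srl $t1, $t1, 1 → $t1=0>>1=0
sub $t3, $t3, 1 → $t3=1-1=0
cmp $t3, 0  (cmp 0,0)
bgt L0: not taken
and $t1, $t1, 6 → $t1=0&6=0
halt.
Total executed instructions: 24.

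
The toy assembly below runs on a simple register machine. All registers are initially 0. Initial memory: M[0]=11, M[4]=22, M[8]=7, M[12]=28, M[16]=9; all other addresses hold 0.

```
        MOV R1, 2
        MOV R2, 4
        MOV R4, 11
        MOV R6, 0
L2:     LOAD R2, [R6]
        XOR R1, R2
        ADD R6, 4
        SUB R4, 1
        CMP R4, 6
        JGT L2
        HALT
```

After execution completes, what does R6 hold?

after MOV R1, 2: R1=2
after MOV R2, 4: R2=4
after MOV R4, 11: R4=11
after MOV R6, 0: R6=0
after LOAD R2, [R6]: R2=M[0]=11
after XOR R1, R2: R1=2^11=9
after ADD R6, 4: R6=0+4=4
after SUB R4, 1: R4=11-1=10
CMP R4, 6  (cmp 10,6)
JGT L2: taken
after LOAD R2, [R6]: R2=M[4]=22
after XOR R1, R2: R1=9^22=31
after ADD R6, 4: R6=4+4=8
after SUB R4, 1: R4=10-1=9
CMP R4, 6  (cmp 9,6)
JGT L2: taken
after LOAD R2, [R6]: R2=M[8]=7
after XOR R1, R2: R1=31^7=24
after ADD R6, 4: R6=8+4=12
after SUB R4, 1: R4=9-1=8
CMP R4, 6  (cmp 8,6)
JGT L2: taken
after LOAD R2, [R6]: R2=M[12]=28
after XOR R1, R2: R1=24^28=4
after ADD R6, 4: R6=12+4=16
after SUB R4, 1: R4=8-1=7
CMP R4, 6  (cmp 7,6)
JGT L2: taken
after LOAD R2, [R6]: R2=M[16]=9
after XOR R1, R2: R1=4^9=13
after ADD R6, 4: R6=16+4=20
after SUB R4, 1: R4=7-1=6
CMP R4, 6  (cmp 6,6)
JGT L2: not taken
halt.

20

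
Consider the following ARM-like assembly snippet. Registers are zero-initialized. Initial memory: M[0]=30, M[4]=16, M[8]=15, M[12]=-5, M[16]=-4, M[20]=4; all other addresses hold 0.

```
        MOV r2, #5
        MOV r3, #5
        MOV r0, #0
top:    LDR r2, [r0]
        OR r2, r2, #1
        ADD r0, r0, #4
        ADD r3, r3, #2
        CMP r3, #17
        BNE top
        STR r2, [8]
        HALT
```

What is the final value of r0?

24

after MOV r2, #5: r2=5
after MOV r3, #5: r3=5
after MOV r0, #0: r0=0
after LDR r2, [r0]: r2=M[0]=30
after OR r2, r2, #1: r2=30|1=31
after ADD r0, r0, #4: r0=0+4=4
after ADD r3, r3, #2: r3=5+2=7
CMP r3, #17  (cmp 7,17)
BNE top: taken
after LDR r2, [r0]: r2=M[4]=16
after OR r2, r2, #1: r2=16|1=17
after ADD r0, r0, #4: r0=4+4=8
after ADD r3, r3, #2: r3=7+2=9
CMP r3, #17  (cmp 9,17)
BNE top: taken
after LDR r2, [r0]: r2=M[8]=15
after OR r2, r2, #1: r2=15|1=15
after ADD r0, r0, #4: r0=8+4=12
after ADD r3, r3, #2: r3=9+2=11
CMP r3, #17  (cmp 11,17)
BNE top: taken
after LDR r2, [r0]: r2=M[12]=-5
after OR r2, r2, #1: r2=(-5)|1=-5
after ADD r0, r0, #4: r0=12+4=16
after ADD r3, r3, #2: r3=11+2=13
CMP r3, #17  (cmp 13,17)
BNE top: taken
after LDR r2, [r0]: r2=M[16]=-4
after OR r2, r2, #1: r2=(-4)|1=-3
after ADD r0, r0, #4: r0=16+4=20
after ADD r3, r3, #2: r3=13+2=15
CMP r3, #17  (cmp 15,17)
BNE top: taken
after LDR r2, [r0]: r2=M[20]=4
after OR r2, r2, #1: r2=4|1=5
after ADD r0, r0, #4: r0=20+4=24
after ADD r3, r3, #2: r3=15+2=17
CMP r3, #17  (cmp 17,17)
BNE top: not taken
STR r2, [8] → M[8]=5
halt.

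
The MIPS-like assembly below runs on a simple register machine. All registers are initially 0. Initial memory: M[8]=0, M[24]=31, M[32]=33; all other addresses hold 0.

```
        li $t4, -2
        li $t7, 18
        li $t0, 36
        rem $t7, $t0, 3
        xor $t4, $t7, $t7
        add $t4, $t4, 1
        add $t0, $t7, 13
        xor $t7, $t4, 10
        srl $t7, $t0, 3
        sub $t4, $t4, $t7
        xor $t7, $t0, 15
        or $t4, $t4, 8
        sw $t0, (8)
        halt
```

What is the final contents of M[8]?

13

li $t4, -2 → $t4=-2
li $t7, 18 → $t7=18
li $t0, 36 → $t0=36
rem $t7, $t0, 3 → $t7=36%3=0
xor $t4, $t7, $t7 → $t4=0^0=0
add $t4, $t4, 1 → $t4=0+1=1
add $t0, $t7, 13 → $t0=0+13=13
xor $t7, $t4, 10 → $t7=1^10=11
srl $t7, $t0, 3 → $t7=13>>3=1
sub $t4, $t4, $t7 → $t4=1-1=0
xor $t7, $t0, 15 → $t7=13^15=2
or $t4, $t4, 8 → $t4=0|8=8
sw $t0, (8) → M[8]=13
halt.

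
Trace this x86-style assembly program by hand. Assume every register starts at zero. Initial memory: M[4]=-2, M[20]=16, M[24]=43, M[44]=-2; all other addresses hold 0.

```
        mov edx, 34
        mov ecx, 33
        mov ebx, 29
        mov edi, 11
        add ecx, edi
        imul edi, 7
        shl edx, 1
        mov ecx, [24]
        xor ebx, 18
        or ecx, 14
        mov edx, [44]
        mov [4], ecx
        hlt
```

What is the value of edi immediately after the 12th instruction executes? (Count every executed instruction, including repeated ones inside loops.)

mov edx, 34 → edx=34
mov ecx, 33 → ecx=33
mov ebx, 29 → ebx=29
mov edi, 11 → edi=11
add ecx, edi → ecx=33+11=44
imul edi, 7 → edi=11*7=77
shl edx, 1 → edx=34<<1=68
mov ecx, [24] → ecx=M[24]=43
xor ebx, 18 → ebx=29^18=15
or ecx, 14 → ecx=43|14=47
mov edx, [44] → edx=M[44]=-2
mov [4], ecx → M[4]=47
After step 12: edi = 77.

77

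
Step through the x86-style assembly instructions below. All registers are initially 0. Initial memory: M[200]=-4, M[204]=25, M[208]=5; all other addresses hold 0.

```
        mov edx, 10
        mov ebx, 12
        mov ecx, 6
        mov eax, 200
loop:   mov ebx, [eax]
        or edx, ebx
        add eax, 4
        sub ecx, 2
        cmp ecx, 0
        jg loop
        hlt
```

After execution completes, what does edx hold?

edx=10
ebx=12
ecx=6
eax=200
ebx=M[200]=-4
edx=10|(-4)=-2
eax=200+4=204
ecx=6-2=4
cmp ecx, 0  (cmp 4,0)
jg loop: taken
ebx=M[204]=25
edx=(-2)|25=-1
eax=204+4=208
ecx=4-2=2
cmp ecx, 0  (cmp 2,0)
jg loop: taken
ebx=M[208]=5
edx=(-1)|5=-1
eax=208+4=212
ecx=2-2=0
cmp ecx, 0  (cmp 0,0)
jg loop: not taken
halt.

-1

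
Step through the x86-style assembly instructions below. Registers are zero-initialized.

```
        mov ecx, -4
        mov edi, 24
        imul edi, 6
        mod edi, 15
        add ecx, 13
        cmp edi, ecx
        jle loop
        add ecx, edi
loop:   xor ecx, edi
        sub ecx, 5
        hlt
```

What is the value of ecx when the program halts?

-5

ecx=-4
edi=24
edi=24*6=144
edi=144%15=9
ecx=(-4)+13=9
cmp edi, ecx  (cmp 9,9)
jle loop: taken
ecx=9^9=0
ecx=0-5=-5
halt.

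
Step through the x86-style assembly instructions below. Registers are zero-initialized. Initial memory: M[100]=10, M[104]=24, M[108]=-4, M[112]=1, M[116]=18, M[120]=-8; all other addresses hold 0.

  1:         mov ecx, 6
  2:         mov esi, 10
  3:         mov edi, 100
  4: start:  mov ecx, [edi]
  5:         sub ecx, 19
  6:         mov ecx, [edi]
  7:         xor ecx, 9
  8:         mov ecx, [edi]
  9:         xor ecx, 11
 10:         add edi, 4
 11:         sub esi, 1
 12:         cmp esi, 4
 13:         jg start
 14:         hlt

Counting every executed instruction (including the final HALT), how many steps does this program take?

64

after mov ecx, 6: ecx=6
after mov esi, 10: esi=10
after mov edi, 100: edi=100
after mov ecx, [edi]: ecx=M[100]=10
after sub ecx, 19: ecx=10-19=-9
after mov ecx, [edi]: ecx=M[100]=10
after xor ecx, 9: ecx=10^9=3
after mov ecx, [edi]: ecx=M[100]=10
after xor ecx, 11: ecx=10^11=1
after add edi, 4: edi=100+4=104
after sub esi, 1: esi=10-1=9
cmp esi, 4  (cmp 9,4)
jg start: taken
after mov ecx, [edi]: ecx=M[104]=24
after sub ecx, 19: ecx=24-19=5
after mov ecx, [edi]: ecx=M[104]=24
after xor ecx, 9: ecx=24^9=17
after mov ecx, [edi]: ecx=M[104]=24
after xor ecx, 11: ecx=24^11=19
after add edi, 4: edi=104+4=108
after sub esi, 1: esi=9-1=8
cmp esi, 4  (cmp 8,4)
jg start: taken
after mov ecx, [edi]: ecx=M[108]=-4
after sub ecx, 19: ecx=(-4)-19=-23
after mov ecx, [edi]: ecx=M[108]=-4
after xor ecx, 9: ecx=(-4)^9=-11
after mov ecx, [edi]: ecx=M[108]=-4
after xor ecx, 11: ecx=(-4)^11=-9
after add edi, 4: edi=108+4=112
after sub esi, 1: esi=8-1=7
cmp esi, 4  (cmp 7,4)
jg start: taken
after mov ecx, [edi]: ecx=M[112]=1
after sub ecx, 19: ecx=1-19=-18
after mov ecx, [edi]: ecx=M[112]=1
after xor ecx, 9: ecx=1^9=8
after mov ecx, [edi]: ecx=M[112]=1
after xor ecx, 11: ecx=1^11=10
after add edi, 4: edi=112+4=116
after sub esi, 1: esi=7-1=6
cmp esi, 4  (cmp 6,4)
jg start: taken
after mov ecx, [edi]: ecx=M[116]=18
after sub ecx, 19: ecx=18-19=-1
after mov ecx, [edi]: ecx=M[116]=18
after xor ecx, 9: ecx=18^9=27
after mov ecx, [edi]: ecx=M[116]=18
after xor ecx, 11: ecx=18^11=25
after add edi, 4: edi=116+4=120
after sub esi, 1: esi=6-1=5
cmp esi, 4  (cmp 5,4)
jg start: taken
after mov ecx, [edi]: ecx=M[120]=-8
after sub ecx, 19: ecx=(-8)-19=-27
after mov ecx, [edi]: ecx=M[120]=-8
after xor ecx, 9: ecx=(-8)^9=-15
after mov ecx, [edi]: ecx=M[120]=-8
after xor ecx, 11: ecx=(-8)^11=-13
after add edi, 4: edi=120+4=124
after sub esi, 1: esi=5-1=4
cmp esi, 4  (cmp 4,4)
jg start: not taken
halt.
Total executed instructions: 64.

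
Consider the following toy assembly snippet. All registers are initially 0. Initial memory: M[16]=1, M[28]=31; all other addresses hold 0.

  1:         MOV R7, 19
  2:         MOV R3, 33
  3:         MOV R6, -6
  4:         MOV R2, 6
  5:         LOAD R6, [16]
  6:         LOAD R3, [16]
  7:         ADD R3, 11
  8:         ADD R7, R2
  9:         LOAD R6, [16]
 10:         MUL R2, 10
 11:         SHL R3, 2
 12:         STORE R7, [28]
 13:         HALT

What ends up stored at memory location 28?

25

after MOV R7, 19: R7=19
after MOV R3, 33: R3=33
after MOV R6, -6: R6=-6
after MOV R2, 6: R2=6
after LOAD R6, [16]: R6=M[16]=1
after LOAD R3, [16]: R3=M[16]=1
after ADD R3, 11: R3=1+11=12
after ADD R7, R2: R7=19+6=25
after LOAD R6, [16]: R6=M[16]=1
after MUL R2, 10: R2=6*10=60
after SHL R3, 2: R3=12<<2=48
STORE R7, [28] → M[28]=25
halt.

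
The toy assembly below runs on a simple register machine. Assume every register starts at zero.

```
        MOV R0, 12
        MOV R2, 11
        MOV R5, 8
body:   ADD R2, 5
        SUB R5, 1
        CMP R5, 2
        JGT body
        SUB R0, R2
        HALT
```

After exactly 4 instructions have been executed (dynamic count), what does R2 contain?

16

MOV R0, 12 → R0=12
MOV R2, 11 → R2=11
MOV R5, 8 → R5=8
ADD R2, 5 → R2=11+5=16
After step 4: R2 = 16.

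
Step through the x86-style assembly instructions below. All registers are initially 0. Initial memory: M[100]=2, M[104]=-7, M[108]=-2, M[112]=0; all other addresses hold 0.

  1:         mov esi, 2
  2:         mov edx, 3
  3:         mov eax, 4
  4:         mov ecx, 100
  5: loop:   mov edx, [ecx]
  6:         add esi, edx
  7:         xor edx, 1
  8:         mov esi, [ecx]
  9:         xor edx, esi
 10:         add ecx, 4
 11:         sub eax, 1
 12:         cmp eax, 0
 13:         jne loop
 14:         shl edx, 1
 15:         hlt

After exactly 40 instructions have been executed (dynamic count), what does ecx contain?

116

esi=2
edx=3
eax=4
ecx=100
edx=M[100]=2
esi=2+2=4
edx=2^1=3
esi=M[100]=2
edx=3^2=1
ecx=100+4=104
eax=4-1=3
cmp eax, 0  (cmp 3,0)
jne loop: taken
edx=M[104]=-7
esi=2+(-7)=-5
edx=(-7)^1=-8
esi=M[104]=-7
edx=(-8)^(-7)=1
ecx=104+4=108
eax=3-1=2
cmp eax, 0  (cmp 2,0)
jne loop: taken
edx=M[108]=-2
esi=(-7)+(-2)=-9
edx=(-2)^1=-1
esi=M[108]=-2
edx=(-1)^(-2)=1
ecx=108+4=112
eax=2-1=1
cmp eax, 0  (cmp 1,0)
jne loop: taken
edx=M[112]=0
esi=(-2)+0=-2
edx=0^1=1
esi=M[112]=0
edx=1^0=1
ecx=112+4=116
eax=1-1=0
cmp eax, 0  (cmp 0,0)
jne loop: not taken
After step 40: ecx = 116.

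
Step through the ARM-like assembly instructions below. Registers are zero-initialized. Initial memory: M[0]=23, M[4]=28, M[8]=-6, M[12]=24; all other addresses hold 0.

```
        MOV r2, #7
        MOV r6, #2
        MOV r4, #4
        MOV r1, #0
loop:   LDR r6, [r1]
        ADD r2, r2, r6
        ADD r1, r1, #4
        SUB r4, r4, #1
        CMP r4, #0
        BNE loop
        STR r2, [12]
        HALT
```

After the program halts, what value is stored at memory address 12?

r2=7
r6=2
r4=4
r1=0
r6=M[0]=23
r2=7+23=30
r1=0+4=4
r4=4-1=3
CMP r4, #0  (cmp 3,0)
BNE loop: taken
r6=M[4]=28
r2=30+28=58
r1=4+4=8
r4=3-1=2
CMP r4, #0  (cmp 2,0)
BNE loop: taken
r6=M[8]=-6
r2=58+(-6)=52
r1=8+4=12
r4=2-1=1
CMP r4, #0  (cmp 1,0)
BNE loop: taken
r6=M[12]=24
r2=52+24=76
r1=12+4=16
r4=1-1=0
CMP r4, #0  (cmp 0,0)
BNE loop: not taken
STR r2, [12] → M[12]=76
halt.

76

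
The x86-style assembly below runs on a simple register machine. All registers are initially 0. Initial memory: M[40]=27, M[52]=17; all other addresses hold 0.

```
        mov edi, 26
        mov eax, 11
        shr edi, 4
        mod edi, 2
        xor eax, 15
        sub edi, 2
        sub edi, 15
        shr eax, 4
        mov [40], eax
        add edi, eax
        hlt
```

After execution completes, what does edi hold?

-16

after mov edi, 26: edi=26
after mov eax, 11: eax=11
after shr edi, 4: edi=26>>4=1
after mod edi, 2: edi=1%2=1
after xor eax, 15: eax=11^15=4
after sub edi, 2: edi=1-2=-1
after sub edi, 15: edi=(-1)-15=-16
after shr eax, 4: eax=4>>4=0
mov [40], eax → M[40]=0
after add edi, eax: edi=(-16)+0=-16
halt.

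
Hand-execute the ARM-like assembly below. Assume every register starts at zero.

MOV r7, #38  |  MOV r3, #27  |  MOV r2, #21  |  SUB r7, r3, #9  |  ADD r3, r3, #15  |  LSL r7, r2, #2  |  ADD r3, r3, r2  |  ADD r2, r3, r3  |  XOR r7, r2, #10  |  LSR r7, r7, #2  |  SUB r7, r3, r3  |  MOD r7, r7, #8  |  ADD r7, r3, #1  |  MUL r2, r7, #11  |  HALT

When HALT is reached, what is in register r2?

MOV r7, #38 → r7=38
MOV r3, #27 → r3=27
MOV r2, #21 → r2=21
SUB r7, r3, #9 → r7=27-9=18
ADD r3, r3, #15 → r3=27+15=42
LSL r7, r2, #2 → r7=21<<2=84
ADD r3, r3, r2 → r3=42+21=63
ADD r2, r3, r3 → r2=63+63=126
XOR r7, r2, #10 → r7=126^10=116
LSR r7, r7, #2 → r7=116>>2=29
SUB r7, r3, r3 → r7=63-63=0
MOD r7, r7, #8 → r7=0%8=0
ADD r7, r3, #1 → r7=63+1=64
MUL r2, r7, #11 → r2=64*11=704
halt.

704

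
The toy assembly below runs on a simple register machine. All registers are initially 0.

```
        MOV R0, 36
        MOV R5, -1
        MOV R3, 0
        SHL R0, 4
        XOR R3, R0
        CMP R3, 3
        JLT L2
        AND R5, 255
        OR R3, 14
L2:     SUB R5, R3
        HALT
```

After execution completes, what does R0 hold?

MOV R0, 36 → R0=36
MOV R5, -1 → R5=-1
MOV R3, 0 → R3=0
SHL R0, 4 → R0=36<<4=576
XOR R3, R0 → R3=0^576=576
CMP R3, 3  (cmp 576,3)
JLT L2: not taken
AND R5, 255 → R5=(-1)&255=255
OR R3, 14 → R3=576|14=590
SUB R5, R3 → R5=255-590=-335
halt.

576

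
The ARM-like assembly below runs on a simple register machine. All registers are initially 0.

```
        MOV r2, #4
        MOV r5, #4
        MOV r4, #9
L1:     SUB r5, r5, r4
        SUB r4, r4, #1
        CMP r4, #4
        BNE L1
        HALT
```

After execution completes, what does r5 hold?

-31

r2=4
r5=4
r4=9
r5=4-9=-5
r4=9-1=8
CMP r4, #4  (cmp 8,4)
BNE L1: taken
r5=(-5)-8=-13
r4=8-1=7
CMP r4, #4  (cmp 7,4)
BNE L1: taken
r5=(-13)-7=-20
r4=7-1=6
CMP r4, #4  (cmp 6,4)
BNE L1: taken
r5=(-20)-6=-26
r4=6-1=5
CMP r4, #4  (cmp 5,4)
BNE L1: taken
r5=(-26)-5=-31
r4=5-1=4
CMP r4, #4  (cmp 4,4)
BNE L1: not taken
halt.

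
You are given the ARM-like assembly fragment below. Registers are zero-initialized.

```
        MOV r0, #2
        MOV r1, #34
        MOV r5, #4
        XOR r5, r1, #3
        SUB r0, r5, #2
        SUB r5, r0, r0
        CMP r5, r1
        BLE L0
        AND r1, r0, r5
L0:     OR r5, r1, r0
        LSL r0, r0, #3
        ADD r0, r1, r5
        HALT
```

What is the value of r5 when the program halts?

after MOV r0, #2: r0=2
after MOV r1, #34: r1=34
after MOV r5, #4: r5=4
after XOR r5, r1, #3: r5=34^3=33
after SUB r0, r5, #2: r0=33-2=31
after SUB r5, r0, r0: r5=31-31=0
CMP r5, r1  (cmp 0,34)
BLE L0: taken
after OR r5, r1, r0: r5=34|31=63
after LSL r0, r0, #3: r0=31<<3=248
after ADD r0, r1, r5: r0=34+63=97
halt.

63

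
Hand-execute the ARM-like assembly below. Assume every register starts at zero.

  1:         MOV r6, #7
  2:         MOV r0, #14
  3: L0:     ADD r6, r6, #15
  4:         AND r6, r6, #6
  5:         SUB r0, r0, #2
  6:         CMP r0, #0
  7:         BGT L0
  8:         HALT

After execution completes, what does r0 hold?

after MOV r6, #7: r6=7
after MOV r0, #14: r0=14
after ADD r6, r6, #15: r6=7+15=22
after AND r6, r6, #6: r6=22&6=6
after SUB r0, r0, #2: r0=14-2=12
CMP r0, #0  (cmp 12,0)
BGT L0: taken
after ADD r6, r6, #15: r6=6+15=21
after AND r6, r6, #6: r6=21&6=4
after SUB r0, r0, #2: r0=12-2=10
CMP r0, #0  (cmp 10,0)
BGT L0: taken
after ADD r6, r6, #15: r6=4+15=19
after AND r6, r6, #6: r6=19&6=2
after SUB r0, r0, #2: r0=10-2=8
CMP r0, #0  (cmp 8,0)
BGT L0: taken
after ADD r6, r6, #15: r6=2+15=17
after AND r6, r6, #6: r6=17&6=0
after SUB r0, r0, #2: r0=8-2=6
CMP r0, #0  (cmp 6,0)
BGT L0: taken
after ADD r6, r6, #15: r6=0+15=15
after AND r6, r6, #6: r6=15&6=6
after SUB r0, r0, #2: r0=6-2=4
CMP r0, #0  (cmp 4,0)
BGT L0: taken
after ADD r6, r6, #15: r6=6+15=21
after AND r6, r6, #6: r6=21&6=4
after SUB r0, r0, #2: r0=4-2=2
CMP r0, #0  (cmp 2,0)
BGT L0: taken
after ADD r6, r6, #15: r6=4+15=19
after AND r6, r6, #6: r6=19&6=2
after SUB r0, r0, #2: r0=2-2=0
CMP r0, #0  (cmp 0,0)
BGT L0: not taken
halt.

0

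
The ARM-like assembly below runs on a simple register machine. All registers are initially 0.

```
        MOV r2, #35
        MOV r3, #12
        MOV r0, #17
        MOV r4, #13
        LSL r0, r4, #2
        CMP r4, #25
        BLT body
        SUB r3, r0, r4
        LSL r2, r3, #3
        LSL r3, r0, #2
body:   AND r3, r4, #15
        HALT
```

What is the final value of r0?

52

after MOV r2, #35: r2=35
after MOV r3, #12: r3=12
after MOV r0, #17: r0=17
after MOV r4, #13: r4=13
after LSL r0, r4, #2: r0=13<<2=52
CMP r4, #25  (cmp 13,25)
BLT body: taken
after AND r3, r4, #15: r3=13&15=13
halt.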